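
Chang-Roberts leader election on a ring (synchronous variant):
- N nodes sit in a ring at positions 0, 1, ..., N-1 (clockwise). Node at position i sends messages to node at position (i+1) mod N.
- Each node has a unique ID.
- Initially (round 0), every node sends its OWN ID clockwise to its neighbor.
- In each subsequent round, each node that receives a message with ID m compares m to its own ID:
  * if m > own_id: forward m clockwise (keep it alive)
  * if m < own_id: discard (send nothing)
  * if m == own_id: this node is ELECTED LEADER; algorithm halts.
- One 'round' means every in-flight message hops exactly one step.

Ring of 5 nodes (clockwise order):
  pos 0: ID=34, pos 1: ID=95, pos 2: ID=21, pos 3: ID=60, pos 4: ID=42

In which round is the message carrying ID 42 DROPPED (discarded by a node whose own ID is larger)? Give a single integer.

Answer: 2

Derivation:
Round 1: pos1(id95) recv 34: drop; pos2(id21) recv 95: fwd; pos3(id60) recv 21: drop; pos4(id42) recv 60: fwd; pos0(id34) recv 42: fwd
Round 2: pos3(id60) recv 95: fwd; pos0(id34) recv 60: fwd; pos1(id95) recv 42: drop
Round 3: pos4(id42) recv 95: fwd; pos1(id95) recv 60: drop
Round 4: pos0(id34) recv 95: fwd
Round 5: pos1(id95) recv 95: ELECTED
Message ID 42 originates at pos 4; dropped at pos 1 in round 2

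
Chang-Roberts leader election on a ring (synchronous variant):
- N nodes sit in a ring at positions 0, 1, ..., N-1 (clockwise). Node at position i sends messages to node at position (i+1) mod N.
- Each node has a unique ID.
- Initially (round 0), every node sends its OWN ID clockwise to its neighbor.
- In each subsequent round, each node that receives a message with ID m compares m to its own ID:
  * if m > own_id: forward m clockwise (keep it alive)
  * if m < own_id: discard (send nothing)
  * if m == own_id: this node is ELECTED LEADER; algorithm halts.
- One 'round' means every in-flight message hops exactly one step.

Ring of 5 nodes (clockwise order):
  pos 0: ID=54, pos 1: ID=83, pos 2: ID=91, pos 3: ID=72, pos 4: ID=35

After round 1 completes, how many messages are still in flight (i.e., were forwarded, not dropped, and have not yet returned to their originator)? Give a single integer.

Round 1: pos1(id83) recv 54: drop; pos2(id91) recv 83: drop; pos3(id72) recv 91: fwd; pos4(id35) recv 72: fwd; pos0(id54) recv 35: drop
After round 1: 2 messages still in flight

Answer: 2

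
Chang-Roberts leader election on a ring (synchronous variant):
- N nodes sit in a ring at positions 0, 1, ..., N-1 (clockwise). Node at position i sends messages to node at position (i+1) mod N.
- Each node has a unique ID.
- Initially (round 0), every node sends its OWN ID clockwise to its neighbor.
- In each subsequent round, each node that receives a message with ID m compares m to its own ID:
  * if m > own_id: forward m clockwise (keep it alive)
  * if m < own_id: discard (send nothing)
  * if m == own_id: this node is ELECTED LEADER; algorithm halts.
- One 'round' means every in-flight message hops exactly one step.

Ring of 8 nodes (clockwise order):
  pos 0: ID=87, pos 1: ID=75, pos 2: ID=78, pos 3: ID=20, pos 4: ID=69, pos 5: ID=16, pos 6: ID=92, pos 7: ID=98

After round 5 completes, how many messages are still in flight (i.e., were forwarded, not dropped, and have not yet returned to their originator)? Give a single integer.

Round 1: pos1(id75) recv 87: fwd; pos2(id78) recv 75: drop; pos3(id20) recv 78: fwd; pos4(id69) recv 20: drop; pos5(id16) recv 69: fwd; pos6(id92) recv 16: drop; pos7(id98) recv 92: drop; pos0(id87) recv 98: fwd
Round 2: pos2(id78) recv 87: fwd; pos4(id69) recv 78: fwd; pos6(id92) recv 69: drop; pos1(id75) recv 98: fwd
Round 3: pos3(id20) recv 87: fwd; pos5(id16) recv 78: fwd; pos2(id78) recv 98: fwd
Round 4: pos4(id69) recv 87: fwd; pos6(id92) recv 78: drop; pos3(id20) recv 98: fwd
Round 5: pos5(id16) recv 87: fwd; pos4(id69) recv 98: fwd
After round 5: 2 messages still in flight

Answer: 2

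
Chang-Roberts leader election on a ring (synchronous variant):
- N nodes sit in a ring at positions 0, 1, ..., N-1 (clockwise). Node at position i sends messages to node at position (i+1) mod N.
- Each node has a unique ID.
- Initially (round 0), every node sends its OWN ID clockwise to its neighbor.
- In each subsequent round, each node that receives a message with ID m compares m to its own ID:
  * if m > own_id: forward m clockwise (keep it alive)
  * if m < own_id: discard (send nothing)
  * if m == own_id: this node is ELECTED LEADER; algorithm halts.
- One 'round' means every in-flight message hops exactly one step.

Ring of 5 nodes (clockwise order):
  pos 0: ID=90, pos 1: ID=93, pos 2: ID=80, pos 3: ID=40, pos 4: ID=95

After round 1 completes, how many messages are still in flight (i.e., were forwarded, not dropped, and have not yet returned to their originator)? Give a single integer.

Round 1: pos1(id93) recv 90: drop; pos2(id80) recv 93: fwd; pos3(id40) recv 80: fwd; pos4(id95) recv 40: drop; pos0(id90) recv 95: fwd
After round 1: 3 messages still in flight

Answer: 3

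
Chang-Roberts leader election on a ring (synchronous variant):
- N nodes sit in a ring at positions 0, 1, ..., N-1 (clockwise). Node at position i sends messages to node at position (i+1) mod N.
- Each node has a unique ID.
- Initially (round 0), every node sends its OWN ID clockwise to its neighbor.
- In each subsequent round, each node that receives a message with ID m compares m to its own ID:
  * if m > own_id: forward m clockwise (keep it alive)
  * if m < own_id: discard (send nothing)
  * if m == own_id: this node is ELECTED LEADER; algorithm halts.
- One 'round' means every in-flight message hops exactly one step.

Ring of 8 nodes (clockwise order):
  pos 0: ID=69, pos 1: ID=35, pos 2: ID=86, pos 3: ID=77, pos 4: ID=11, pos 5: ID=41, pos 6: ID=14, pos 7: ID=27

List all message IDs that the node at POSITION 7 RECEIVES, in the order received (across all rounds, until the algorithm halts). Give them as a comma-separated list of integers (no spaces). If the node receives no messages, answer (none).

Answer: 14,41,77,86

Derivation:
Round 1: pos1(id35) recv 69: fwd; pos2(id86) recv 35: drop; pos3(id77) recv 86: fwd; pos4(id11) recv 77: fwd; pos5(id41) recv 11: drop; pos6(id14) recv 41: fwd; pos7(id27) recv 14: drop; pos0(id69) recv 27: drop
Round 2: pos2(id86) recv 69: drop; pos4(id11) recv 86: fwd; pos5(id41) recv 77: fwd; pos7(id27) recv 41: fwd
Round 3: pos5(id41) recv 86: fwd; pos6(id14) recv 77: fwd; pos0(id69) recv 41: drop
Round 4: pos6(id14) recv 86: fwd; pos7(id27) recv 77: fwd
Round 5: pos7(id27) recv 86: fwd; pos0(id69) recv 77: fwd
Round 6: pos0(id69) recv 86: fwd; pos1(id35) recv 77: fwd
Round 7: pos1(id35) recv 86: fwd; pos2(id86) recv 77: drop
Round 8: pos2(id86) recv 86: ELECTED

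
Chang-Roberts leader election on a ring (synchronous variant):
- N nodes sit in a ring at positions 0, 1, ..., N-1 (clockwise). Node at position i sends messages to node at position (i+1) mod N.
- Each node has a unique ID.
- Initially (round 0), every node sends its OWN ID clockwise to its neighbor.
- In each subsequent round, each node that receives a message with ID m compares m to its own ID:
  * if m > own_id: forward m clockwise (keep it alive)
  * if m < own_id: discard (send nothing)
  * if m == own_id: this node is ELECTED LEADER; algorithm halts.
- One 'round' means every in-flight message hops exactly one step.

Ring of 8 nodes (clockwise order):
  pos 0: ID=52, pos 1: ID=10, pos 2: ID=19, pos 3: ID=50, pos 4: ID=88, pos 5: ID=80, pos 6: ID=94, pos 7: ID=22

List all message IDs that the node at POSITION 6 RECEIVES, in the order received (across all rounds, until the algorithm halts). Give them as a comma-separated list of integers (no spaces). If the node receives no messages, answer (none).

Round 1: pos1(id10) recv 52: fwd; pos2(id19) recv 10: drop; pos3(id50) recv 19: drop; pos4(id88) recv 50: drop; pos5(id80) recv 88: fwd; pos6(id94) recv 80: drop; pos7(id22) recv 94: fwd; pos0(id52) recv 22: drop
Round 2: pos2(id19) recv 52: fwd; pos6(id94) recv 88: drop; pos0(id52) recv 94: fwd
Round 3: pos3(id50) recv 52: fwd; pos1(id10) recv 94: fwd
Round 4: pos4(id88) recv 52: drop; pos2(id19) recv 94: fwd
Round 5: pos3(id50) recv 94: fwd
Round 6: pos4(id88) recv 94: fwd
Round 7: pos5(id80) recv 94: fwd
Round 8: pos6(id94) recv 94: ELECTED

Answer: 80,88,94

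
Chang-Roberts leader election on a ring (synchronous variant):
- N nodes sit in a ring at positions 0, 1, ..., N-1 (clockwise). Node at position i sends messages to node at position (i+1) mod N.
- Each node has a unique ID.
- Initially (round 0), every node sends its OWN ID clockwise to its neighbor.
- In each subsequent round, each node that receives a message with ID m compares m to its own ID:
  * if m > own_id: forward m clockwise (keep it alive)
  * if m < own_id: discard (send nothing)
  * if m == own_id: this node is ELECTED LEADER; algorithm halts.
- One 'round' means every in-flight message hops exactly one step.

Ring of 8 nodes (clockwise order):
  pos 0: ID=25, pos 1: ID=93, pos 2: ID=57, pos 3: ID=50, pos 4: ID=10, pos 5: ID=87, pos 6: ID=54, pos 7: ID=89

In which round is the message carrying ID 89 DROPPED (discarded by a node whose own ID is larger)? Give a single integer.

Round 1: pos1(id93) recv 25: drop; pos2(id57) recv 93: fwd; pos3(id50) recv 57: fwd; pos4(id10) recv 50: fwd; pos5(id87) recv 10: drop; pos6(id54) recv 87: fwd; pos7(id89) recv 54: drop; pos0(id25) recv 89: fwd
Round 2: pos3(id50) recv 93: fwd; pos4(id10) recv 57: fwd; pos5(id87) recv 50: drop; pos7(id89) recv 87: drop; pos1(id93) recv 89: drop
Round 3: pos4(id10) recv 93: fwd; pos5(id87) recv 57: drop
Round 4: pos5(id87) recv 93: fwd
Round 5: pos6(id54) recv 93: fwd
Round 6: pos7(id89) recv 93: fwd
Round 7: pos0(id25) recv 93: fwd
Round 8: pos1(id93) recv 93: ELECTED
Message ID 89 originates at pos 7; dropped at pos 1 in round 2

Answer: 2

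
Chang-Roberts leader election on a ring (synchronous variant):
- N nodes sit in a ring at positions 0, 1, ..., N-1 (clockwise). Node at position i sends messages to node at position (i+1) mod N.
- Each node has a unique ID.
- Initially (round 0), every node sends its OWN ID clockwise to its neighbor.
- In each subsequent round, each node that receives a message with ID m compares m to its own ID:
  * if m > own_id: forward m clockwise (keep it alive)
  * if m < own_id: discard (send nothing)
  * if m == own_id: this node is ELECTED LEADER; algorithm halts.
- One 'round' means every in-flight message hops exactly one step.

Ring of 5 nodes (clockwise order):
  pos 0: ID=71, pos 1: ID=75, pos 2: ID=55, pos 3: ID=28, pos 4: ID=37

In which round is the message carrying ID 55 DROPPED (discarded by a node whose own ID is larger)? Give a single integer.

Answer: 3

Derivation:
Round 1: pos1(id75) recv 71: drop; pos2(id55) recv 75: fwd; pos3(id28) recv 55: fwd; pos4(id37) recv 28: drop; pos0(id71) recv 37: drop
Round 2: pos3(id28) recv 75: fwd; pos4(id37) recv 55: fwd
Round 3: pos4(id37) recv 75: fwd; pos0(id71) recv 55: drop
Round 4: pos0(id71) recv 75: fwd
Round 5: pos1(id75) recv 75: ELECTED
Message ID 55 originates at pos 2; dropped at pos 0 in round 3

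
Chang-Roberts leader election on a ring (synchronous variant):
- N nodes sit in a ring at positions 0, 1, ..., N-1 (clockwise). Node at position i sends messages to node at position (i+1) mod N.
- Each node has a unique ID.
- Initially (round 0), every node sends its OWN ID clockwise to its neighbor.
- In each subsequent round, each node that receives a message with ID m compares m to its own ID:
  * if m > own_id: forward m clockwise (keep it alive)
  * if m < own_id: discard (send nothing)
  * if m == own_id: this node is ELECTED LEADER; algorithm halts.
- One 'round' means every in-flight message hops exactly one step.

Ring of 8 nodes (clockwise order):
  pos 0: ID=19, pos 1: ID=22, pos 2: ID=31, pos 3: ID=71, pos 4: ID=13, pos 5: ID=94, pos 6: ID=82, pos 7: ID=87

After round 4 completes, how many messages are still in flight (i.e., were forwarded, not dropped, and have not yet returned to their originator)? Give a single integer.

Round 1: pos1(id22) recv 19: drop; pos2(id31) recv 22: drop; pos3(id71) recv 31: drop; pos4(id13) recv 71: fwd; pos5(id94) recv 13: drop; pos6(id82) recv 94: fwd; pos7(id87) recv 82: drop; pos0(id19) recv 87: fwd
Round 2: pos5(id94) recv 71: drop; pos7(id87) recv 94: fwd; pos1(id22) recv 87: fwd
Round 3: pos0(id19) recv 94: fwd; pos2(id31) recv 87: fwd
Round 4: pos1(id22) recv 94: fwd; pos3(id71) recv 87: fwd
After round 4: 2 messages still in flight

Answer: 2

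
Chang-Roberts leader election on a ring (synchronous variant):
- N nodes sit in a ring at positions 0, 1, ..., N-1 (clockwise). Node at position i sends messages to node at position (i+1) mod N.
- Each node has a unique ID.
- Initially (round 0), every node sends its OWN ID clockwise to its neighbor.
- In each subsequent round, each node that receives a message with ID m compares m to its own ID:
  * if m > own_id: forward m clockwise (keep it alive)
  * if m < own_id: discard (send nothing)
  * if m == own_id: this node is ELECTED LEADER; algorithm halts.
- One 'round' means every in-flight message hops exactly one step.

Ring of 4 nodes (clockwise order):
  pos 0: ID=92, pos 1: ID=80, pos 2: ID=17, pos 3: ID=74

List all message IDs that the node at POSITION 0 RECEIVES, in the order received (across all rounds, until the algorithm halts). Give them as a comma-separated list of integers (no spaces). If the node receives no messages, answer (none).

Answer: 74,80,92

Derivation:
Round 1: pos1(id80) recv 92: fwd; pos2(id17) recv 80: fwd; pos3(id74) recv 17: drop; pos0(id92) recv 74: drop
Round 2: pos2(id17) recv 92: fwd; pos3(id74) recv 80: fwd
Round 3: pos3(id74) recv 92: fwd; pos0(id92) recv 80: drop
Round 4: pos0(id92) recv 92: ELECTED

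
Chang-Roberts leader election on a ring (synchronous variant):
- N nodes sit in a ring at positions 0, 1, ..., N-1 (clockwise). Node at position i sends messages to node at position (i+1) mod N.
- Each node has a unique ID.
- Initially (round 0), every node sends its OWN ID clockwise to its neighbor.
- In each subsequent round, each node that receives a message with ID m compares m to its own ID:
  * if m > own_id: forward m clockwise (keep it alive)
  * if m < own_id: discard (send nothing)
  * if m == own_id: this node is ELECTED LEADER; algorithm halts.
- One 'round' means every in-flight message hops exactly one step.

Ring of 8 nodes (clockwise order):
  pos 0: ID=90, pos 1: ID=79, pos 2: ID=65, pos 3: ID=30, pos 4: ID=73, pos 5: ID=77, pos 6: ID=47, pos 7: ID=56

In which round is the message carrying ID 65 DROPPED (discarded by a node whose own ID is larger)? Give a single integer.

Round 1: pos1(id79) recv 90: fwd; pos2(id65) recv 79: fwd; pos3(id30) recv 65: fwd; pos4(id73) recv 30: drop; pos5(id77) recv 73: drop; pos6(id47) recv 77: fwd; pos7(id56) recv 47: drop; pos0(id90) recv 56: drop
Round 2: pos2(id65) recv 90: fwd; pos3(id30) recv 79: fwd; pos4(id73) recv 65: drop; pos7(id56) recv 77: fwd
Round 3: pos3(id30) recv 90: fwd; pos4(id73) recv 79: fwd; pos0(id90) recv 77: drop
Round 4: pos4(id73) recv 90: fwd; pos5(id77) recv 79: fwd
Round 5: pos5(id77) recv 90: fwd; pos6(id47) recv 79: fwd
Round 6: pos6(id47) recv 90: fwd; pos7(id56) recv 79: fwd
Round 7: pos7(id56) recv 90: fwd; pos0(id90) recv 79: drop
Round 8: pos0(id90) recv 90: ELECTED
Message ID 65 originates at pos 2; dropped at pos 4 in round 2

Answer: 2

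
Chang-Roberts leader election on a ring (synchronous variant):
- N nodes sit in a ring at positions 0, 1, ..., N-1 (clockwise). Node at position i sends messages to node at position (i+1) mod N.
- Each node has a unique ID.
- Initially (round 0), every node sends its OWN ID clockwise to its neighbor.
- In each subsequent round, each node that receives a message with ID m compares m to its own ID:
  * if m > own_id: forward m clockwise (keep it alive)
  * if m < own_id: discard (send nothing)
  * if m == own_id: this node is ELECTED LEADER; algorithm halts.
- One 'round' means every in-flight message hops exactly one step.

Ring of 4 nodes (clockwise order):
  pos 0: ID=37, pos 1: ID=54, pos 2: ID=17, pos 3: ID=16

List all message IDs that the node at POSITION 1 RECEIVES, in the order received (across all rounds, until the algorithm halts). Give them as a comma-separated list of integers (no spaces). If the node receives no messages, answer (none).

Round 1: pos1(id54) recv 37: drop; pos2(id17) recv 54: fwd; pos3(id16) recv 17: fwd; pos0(id37) recv 16: drop
Round 2: pos3(id16) recv 54: fwd; pos0(id37) recv 17: drop
Round 3: pos0(id37) recv 54: fwd
Round 4: pos1(id54) recv 54: ELECTED

Answer: 37,54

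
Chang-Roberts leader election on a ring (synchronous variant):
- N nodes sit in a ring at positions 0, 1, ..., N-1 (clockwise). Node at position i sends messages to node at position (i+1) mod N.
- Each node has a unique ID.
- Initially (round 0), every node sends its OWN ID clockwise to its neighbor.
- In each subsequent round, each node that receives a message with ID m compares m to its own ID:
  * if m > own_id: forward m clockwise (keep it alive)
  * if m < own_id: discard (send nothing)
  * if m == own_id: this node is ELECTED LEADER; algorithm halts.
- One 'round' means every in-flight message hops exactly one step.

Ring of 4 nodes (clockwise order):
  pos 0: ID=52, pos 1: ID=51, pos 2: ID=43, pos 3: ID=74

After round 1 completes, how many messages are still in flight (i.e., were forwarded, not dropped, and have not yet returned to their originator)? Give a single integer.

Round 1: pos1(id51) recv 52: fwd; pos2(id43) recv 51: fwd; pos3(id74) recv 43: drop; pos0(id52) recv 74: fwd
After round 1: 3 messages still in flight

Answer: 3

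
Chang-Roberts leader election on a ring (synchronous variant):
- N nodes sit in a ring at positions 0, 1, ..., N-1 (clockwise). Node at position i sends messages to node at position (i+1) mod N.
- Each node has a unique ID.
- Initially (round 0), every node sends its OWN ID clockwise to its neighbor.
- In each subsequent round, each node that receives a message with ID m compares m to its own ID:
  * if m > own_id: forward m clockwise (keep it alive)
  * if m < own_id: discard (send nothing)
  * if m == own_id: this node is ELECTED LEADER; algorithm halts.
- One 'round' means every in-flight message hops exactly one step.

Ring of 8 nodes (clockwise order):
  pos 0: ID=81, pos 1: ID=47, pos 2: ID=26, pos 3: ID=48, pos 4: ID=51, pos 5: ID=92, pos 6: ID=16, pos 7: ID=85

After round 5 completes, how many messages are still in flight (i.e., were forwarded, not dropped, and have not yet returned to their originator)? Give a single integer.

Round 1: pos1(id47) recv 81: fwd; pos2(id26) recv 47: fwd; pos3(id48) recv 26: drop; pos4(id51) recv 48: drop; pos5(id92) recv 51: drop; pos6(id16) recv 92: fwd; pos7(id85) recv 16: drop; pos0(id81) recv 85: fwd
Round 2: pos2(id26) recv 81: fwd; pos3(id48) recv 47: drop; pos7(id85) recv 92: fwd; pos1(id47) recv 85: fwd
Round 3: pos3(id48) recv 81: fwd; pos0(id81) recv 92: fwd; pos2(id26) recv 85: fwd
Round 4: pos4(id51) recv 81: fwd; pos1(id47) recv 92: fwd; pos3(id48) recv 85: fwd
Round 5: pos5(id92) recv 81: drop; pos2(id26) recv 92: fwd; pos4(id51) recv 85: fwd
After round 5: 2 messages still in flight

Answer: 2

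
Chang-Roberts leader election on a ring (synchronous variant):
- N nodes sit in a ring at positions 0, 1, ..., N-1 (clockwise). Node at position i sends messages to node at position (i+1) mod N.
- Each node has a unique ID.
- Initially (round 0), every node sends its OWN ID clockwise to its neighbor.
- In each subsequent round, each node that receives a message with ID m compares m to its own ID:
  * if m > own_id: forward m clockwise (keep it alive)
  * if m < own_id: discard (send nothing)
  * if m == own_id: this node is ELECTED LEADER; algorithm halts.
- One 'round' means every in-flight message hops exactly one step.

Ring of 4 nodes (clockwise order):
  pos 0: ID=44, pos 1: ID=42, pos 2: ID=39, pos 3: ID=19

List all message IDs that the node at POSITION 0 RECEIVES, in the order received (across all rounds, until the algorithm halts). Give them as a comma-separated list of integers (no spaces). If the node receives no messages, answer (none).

Round 1: pos1(id42) recv 44: fwd; pos2(id39) recv 42: fwd; pos3(id19) recv 39: fwd; pos0(id44) recv 19: drop
Round 2: pos2(id39) recv 44: fwd; pos3(id19) recv 42: fwd; pos0(id44) recv 39: drop
Round 3: pos3(id19) recv 44: fwd; pos0(id44) recv 42: drop
Round 4: pos0(id44) recv 44: ELECTED

Answer: 19,39,42,44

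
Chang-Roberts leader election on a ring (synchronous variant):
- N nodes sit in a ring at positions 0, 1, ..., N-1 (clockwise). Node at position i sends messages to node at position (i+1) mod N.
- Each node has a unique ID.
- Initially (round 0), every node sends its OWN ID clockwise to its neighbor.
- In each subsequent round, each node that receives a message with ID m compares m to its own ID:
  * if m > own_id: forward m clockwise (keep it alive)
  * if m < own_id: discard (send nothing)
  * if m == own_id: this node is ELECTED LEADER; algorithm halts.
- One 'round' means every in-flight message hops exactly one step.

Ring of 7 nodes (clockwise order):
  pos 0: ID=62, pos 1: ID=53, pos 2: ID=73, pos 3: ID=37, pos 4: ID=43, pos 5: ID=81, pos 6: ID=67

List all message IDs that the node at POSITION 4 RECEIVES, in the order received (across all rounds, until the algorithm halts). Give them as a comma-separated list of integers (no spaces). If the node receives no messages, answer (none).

Round 1: pos1(id53) recv 62: fwd; pos2(id73) recv 53: drop; pos3(id37) recv 73: fwd; pos4(id43) recv 37: drop; pos5(id81) recv 43: drop; pos6(id67) recv 81: fwd; pos0(id62) recv 67: fwd
Round 2: pos2(id73) recv 62: drop; pos4(id43) recv 73: fwd; pos0(id62) recv 81: fwd; pos1(id53) recv 67: fwd
Round 3: pos5(id81) recv 73: drop; pos1(id53) recv 81: fwd; pos2(id73) recv 67: drop
Round 4: pos2(id73) recv 81: fwd
Round 5: pos3(id37) recv 81: fwd
Round 6: pos4(id43) recv 81: fwd
Round 7: pos5(id81) recv 81: ELECTED

Answer: 37,73,81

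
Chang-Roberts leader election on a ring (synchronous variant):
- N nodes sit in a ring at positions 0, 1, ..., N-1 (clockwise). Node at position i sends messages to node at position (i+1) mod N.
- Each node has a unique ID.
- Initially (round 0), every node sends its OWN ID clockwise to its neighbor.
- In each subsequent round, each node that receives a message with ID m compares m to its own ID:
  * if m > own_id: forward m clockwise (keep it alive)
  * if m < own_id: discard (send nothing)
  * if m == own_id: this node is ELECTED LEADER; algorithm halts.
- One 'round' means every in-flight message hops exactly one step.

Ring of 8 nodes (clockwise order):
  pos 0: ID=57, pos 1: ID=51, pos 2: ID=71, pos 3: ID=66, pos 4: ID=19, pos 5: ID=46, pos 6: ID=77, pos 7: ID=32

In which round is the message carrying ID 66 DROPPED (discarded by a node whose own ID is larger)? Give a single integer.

Round 1: pos1(id51) recv 57: fwd; pos2(id71) recv 51: drop; pos3(id66) recv 71: fwd; pos4(id19) recv 66: fwd; pos5(id46) recv 19: drop; pos6(id77) recv 46: drop; pos7(id32) recv 77: fwd; pos0(id57) recv 32: drop
Round 2: pos2(id71) recv 57: drop; pos4(id19) recv 71: fwd; pos5(id46) recv 66: fwd; pos0(id57) recv 77: fwd
Round 3: pos5(id46) recv 71: fwd; pos6(id77) recv 66: drop; pos1(id51) recv 77: fwd
Round 4: pos6(id77) recv 71: drop; pos2(id71) recv 77: fwd
Round 5: pos3(id66) recv 77: fwd
Round 6: pos4(id19) recv 77: fwd
Round 7: pos5(id46) recv 77: fwd
Round 8: pos6(id77) recv 77: ELECTED
Message ID 66 originates at pos 3; dropped at pos 6 in round 3

Answer: 3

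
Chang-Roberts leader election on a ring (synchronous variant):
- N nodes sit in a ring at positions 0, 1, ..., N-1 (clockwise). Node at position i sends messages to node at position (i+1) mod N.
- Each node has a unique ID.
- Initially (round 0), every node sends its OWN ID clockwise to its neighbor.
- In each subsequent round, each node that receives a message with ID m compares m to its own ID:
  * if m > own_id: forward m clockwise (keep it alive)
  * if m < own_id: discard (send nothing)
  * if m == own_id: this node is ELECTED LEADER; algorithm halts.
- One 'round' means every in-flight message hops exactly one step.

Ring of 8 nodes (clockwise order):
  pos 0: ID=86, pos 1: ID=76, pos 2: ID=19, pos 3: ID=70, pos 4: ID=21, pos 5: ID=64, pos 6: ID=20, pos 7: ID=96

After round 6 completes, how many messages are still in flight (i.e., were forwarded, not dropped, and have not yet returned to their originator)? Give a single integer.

Round 1: pos1(id76) recv 86: fwd; pos2(id19) recv 76: fwd; pos3(id70) recv 19: drop; pos4(id21) recv 70: fwd; pos5(id64) recv 21: drop; pos6(id20) recv 64: fwd; pos7(id96) recv 20: drop; pos0(id86) recv 96: fwd
Round 2: pos2(id19) recv 86: fwd; pos3(id70) recv 76: fwd; pos5(id64) recv 70: fwd; pos7(id96) recv 64: drop; pos1(id76) recv 96: fwd
Round 3: pos3(id70) recv 86: fwd; pos4(id21) recv 76: fwd; pos6(id20) recv 70: fwd; pos2(id19) recv 96: fwd
Round 4: pos4(id21) recv 86: fwd; pos5(id64) recv 76: fwd; pos7(id96) recv 70: drop; pos3(id70) recv 96: fwd
Round 5: pos5(id64) recv 86: fwd; pos6(id20) recv 76: fwd; pos4(id21) recv 96: fwd
Round 6: pos6(id20) recv 86: fwd; pos7(id96) recv 76: drop; pos5(id64) recv 96: fwd
After round 6: 2 messages still in flight

Answer: 2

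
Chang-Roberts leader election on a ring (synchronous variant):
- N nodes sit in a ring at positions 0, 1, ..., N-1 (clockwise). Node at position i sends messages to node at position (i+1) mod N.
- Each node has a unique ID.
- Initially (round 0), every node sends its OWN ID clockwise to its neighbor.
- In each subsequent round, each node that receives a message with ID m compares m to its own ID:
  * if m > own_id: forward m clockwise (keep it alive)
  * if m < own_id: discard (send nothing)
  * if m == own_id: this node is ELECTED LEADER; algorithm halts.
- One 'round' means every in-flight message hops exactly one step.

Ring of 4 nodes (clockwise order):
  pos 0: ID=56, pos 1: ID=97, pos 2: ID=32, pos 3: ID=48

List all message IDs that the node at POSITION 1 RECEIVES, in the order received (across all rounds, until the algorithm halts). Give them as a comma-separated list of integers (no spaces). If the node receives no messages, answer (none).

Answer: 56,97

Derivation:
Round 1: pos1(id97) recv 56: drop; pos2(id32) recv 97: fwd; pos3(id48) recv 32: drop; pos0(id56) recv 48: drop
Round 2: pos3(id48) recv 97: fwd
Round 3: pos0(id56) recv 97: fwd
Round 4: pos1(id97) recv 97: ELECTED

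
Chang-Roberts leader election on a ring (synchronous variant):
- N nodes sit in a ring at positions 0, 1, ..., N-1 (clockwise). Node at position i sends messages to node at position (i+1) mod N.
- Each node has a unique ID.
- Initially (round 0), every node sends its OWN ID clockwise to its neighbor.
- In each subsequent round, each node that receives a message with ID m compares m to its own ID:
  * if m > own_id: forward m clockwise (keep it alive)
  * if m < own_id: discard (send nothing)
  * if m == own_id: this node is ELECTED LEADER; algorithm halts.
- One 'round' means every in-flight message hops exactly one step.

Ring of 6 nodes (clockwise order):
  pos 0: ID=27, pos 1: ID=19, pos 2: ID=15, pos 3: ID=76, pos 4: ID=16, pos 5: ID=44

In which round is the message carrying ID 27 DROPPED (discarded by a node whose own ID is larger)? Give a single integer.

Round 1: pos1(id19) recv 27: fwd; pos2(id15) recv 19: fwd; pos3(id76) recv 15: drop; pos4(id16) recv 76: fwd; pos5(id44) recv 16: drop; pos0(id27) recv 44: fwd
Round 2: pos2(id15) recv 27: fwd; pos3(id76) recv 19: drop; pos5(id44) recv 76: fwd; pos1(id19) recv 44: fwd
Round 3: pos3(id76) recv 27: drop; pos0(id27) recv 76: fwd; pos2(id15) recv 44: fwd
Round 4: pos1(id19) recv 76: fwd; pos3(id76) recv 44: drop
Round 5: pos2(id15) recv 76: fwd
Round 6: pos3(id76) recv 76: ELECTED
Message ID 27 originates at pos 0; dropped at pos 3 in round 3

Answer: 3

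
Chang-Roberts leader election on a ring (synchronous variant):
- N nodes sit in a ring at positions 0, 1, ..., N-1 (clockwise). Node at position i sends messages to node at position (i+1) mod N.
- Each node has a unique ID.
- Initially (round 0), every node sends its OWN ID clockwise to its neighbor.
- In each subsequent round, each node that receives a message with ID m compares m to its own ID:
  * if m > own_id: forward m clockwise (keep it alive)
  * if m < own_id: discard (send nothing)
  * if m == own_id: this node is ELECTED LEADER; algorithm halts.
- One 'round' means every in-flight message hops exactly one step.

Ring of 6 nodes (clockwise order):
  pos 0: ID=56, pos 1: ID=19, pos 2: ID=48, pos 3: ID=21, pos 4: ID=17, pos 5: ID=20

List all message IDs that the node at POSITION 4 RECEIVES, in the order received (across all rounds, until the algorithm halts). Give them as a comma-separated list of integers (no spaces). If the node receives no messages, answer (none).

Answer: 21,48,56

Derivation:
Round 1: pos1(id19) recv 56: fwd; pos2(id48) recv 19: drop; pos3(id21) recv 48: fwd; pos4(id17) recv 21: fwd; pos5(id20) recv 17: drop; pos0(id56) recv 20: drop
Round 2: pos2(id48) recv 56: fwd; pos4(id17) recv 48: fwd; pos5(id20) recv 21: fwd
Round 3: pos3(id21) recv 56: fwd; pos5(id20) recv 48: fwd; pos0(id56) recv 21: drop
Round 4: pos4(id17) recv 56: fwd; pos0(id56) recv 48: drop
Round 5: pos5(id20) recv 56: fwd
Round 6: pos0(id56) recv 56: ELECTED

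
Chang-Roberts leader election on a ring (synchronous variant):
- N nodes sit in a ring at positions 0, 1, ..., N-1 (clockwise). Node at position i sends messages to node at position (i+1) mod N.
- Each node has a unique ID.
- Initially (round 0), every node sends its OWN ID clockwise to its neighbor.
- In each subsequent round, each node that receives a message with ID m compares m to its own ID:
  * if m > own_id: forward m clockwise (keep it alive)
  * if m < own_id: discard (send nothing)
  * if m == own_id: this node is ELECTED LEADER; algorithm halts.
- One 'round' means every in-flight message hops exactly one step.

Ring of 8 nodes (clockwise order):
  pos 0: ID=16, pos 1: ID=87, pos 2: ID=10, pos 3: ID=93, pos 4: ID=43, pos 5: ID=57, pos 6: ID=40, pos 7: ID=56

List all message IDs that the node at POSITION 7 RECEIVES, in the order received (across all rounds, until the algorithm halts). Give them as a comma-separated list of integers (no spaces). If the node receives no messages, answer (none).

Answer: 40,57,93

Derivation:
Round 1: pos1(id87) recv 16: drop; pos2(id10) recv 87: fwd; pos3(id93) recv 10: drop; pos4(id43) recv 93: fwd; pos5(id57) recv 43: drop; pos6(id40) recv 57: fwd; pos7(id56) recv 40: drop; pos0(id16) recv 56: fwd
Round 2: pos3(id93) recv 87: drop; pos5(id57) recv 93: fwd; pos7(id56) recv 57: fwd; pos1(id87) recv 56: drop
Round 3: pos6(id40) recv 93: fwd; pos0(id16) recv 57: fwd
Round 4: pos7(id56) recv 93: fwd; pos1(id87) recv 57: drop
Round 5: pos0(id16) recv 93: fwd
Round 6: pos1(id87) recv 93: fwd
Round 7: pos2(id10) recv 93: fwd
Round 8: pos3(id93) recv 93: ELECTED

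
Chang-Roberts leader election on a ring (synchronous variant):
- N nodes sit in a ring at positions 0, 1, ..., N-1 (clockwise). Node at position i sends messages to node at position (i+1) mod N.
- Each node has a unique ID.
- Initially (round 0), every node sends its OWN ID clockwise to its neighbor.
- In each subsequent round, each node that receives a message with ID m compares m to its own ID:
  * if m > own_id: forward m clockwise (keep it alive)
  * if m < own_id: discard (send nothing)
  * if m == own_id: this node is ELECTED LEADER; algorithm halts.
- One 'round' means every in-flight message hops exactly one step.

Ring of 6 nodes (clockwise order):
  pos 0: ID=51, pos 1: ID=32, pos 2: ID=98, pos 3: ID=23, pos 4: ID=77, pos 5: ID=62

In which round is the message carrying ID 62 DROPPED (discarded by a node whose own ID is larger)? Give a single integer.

Round 1: pos1(id32) recv 51: fwd; pos2(id98) recv 32: drop; pos3(id23) recv 98: fwd; pos4(id77) recv 23: drop; pos5(id62) recv 77: fwd; pos0(id51) recv 62: fwd
Round 2: pos2(id98) recv 51: drop; pos4(id77) recv 98: fwd; pos0(id51) recv 77: fwd; pos1(id32) recv 62: fwd
Round 3: pos5(id62) recv 98: fwd; pos1(id32) recv 77: fwd; pos2(id98) recv 62: drop
Round 4: pos0(id51) recv 98: fwd; pos2(id98) recv 77: drop
Round 5: pos1(id32) recv 98: fwd
Round 6: pos2(id98) recv 98: ELECTED
Message ID 62 originates at pos 5; dropped at pos 2 in round 3

Answer: 3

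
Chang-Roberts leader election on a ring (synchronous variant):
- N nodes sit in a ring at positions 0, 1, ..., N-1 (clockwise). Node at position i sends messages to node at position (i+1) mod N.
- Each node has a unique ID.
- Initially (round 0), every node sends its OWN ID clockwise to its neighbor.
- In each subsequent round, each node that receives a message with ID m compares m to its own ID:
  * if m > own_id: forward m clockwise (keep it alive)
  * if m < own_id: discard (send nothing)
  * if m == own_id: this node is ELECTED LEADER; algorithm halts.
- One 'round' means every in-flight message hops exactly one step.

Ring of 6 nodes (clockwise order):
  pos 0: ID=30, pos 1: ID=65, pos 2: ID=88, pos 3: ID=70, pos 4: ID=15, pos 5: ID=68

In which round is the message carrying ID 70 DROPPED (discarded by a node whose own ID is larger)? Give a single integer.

Round 1: pos1(id65) recv 30: drop; pos2(id88) recv 65: drop; pos3(id70) recv 88: fwd; pos4(id15) recv 70: fwd; pos5(id68) recv 15: drop; pos0(id30) recv 68: fwd
Round 2: pos4(id15) recv 88: fwd; pos5(id68) recv 70: fwd; pos1(id65) recv 68: fwd
Round 3: pos5(id68) recv 88: fwd; pos0(id30) recv 70: fwd; pos2(id88) recv 68: drop
Round 4: pos0(id30) recv 88: fwd; pos1(id65) recv 70: fwd
Round 5: pos1(id65) recv 88: fwd; pos2(id88) recv 70: drop
Round 6: pos2(id88) recv 88: ELECTED
Message ID 70 originates at pos 3; dropped at pos 2 in round 5

Answer: 5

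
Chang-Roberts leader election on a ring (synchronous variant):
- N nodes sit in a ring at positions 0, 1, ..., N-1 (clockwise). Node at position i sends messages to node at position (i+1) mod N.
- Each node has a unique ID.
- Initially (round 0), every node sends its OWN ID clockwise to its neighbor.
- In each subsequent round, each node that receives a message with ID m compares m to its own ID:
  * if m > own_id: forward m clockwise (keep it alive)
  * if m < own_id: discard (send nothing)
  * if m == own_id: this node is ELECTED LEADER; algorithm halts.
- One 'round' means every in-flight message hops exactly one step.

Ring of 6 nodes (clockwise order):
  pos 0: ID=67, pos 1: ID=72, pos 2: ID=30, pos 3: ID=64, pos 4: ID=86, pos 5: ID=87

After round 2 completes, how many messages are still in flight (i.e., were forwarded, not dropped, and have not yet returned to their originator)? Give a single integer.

Answer: 2

Derivation:
Round 1: pos1(id72) recv 67: drop; pos2(id30) recv 72: fwd; pos3(id64) recv 30: drop; pos4(id86) recv 64: drop; pos5(id87) recv 86: drop; pos0(id67) recv 87: fwd
Round 2: pos3(id64) recv 72: fwd; pos1(id72) recv 87: fwd
After round 2: 2 messages still in flight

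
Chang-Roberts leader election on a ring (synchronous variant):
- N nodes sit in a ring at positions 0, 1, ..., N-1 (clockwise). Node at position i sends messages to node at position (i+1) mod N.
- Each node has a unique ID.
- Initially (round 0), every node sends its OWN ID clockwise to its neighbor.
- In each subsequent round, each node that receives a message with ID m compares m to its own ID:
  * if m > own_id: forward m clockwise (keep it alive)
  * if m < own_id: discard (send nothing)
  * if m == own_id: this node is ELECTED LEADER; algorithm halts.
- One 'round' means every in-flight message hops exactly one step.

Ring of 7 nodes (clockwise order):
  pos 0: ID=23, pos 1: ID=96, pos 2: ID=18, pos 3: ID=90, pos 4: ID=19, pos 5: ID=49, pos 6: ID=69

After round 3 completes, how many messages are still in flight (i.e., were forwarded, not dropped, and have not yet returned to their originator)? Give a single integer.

Round 1: pos1(id96) recv 23: drop; pos2(id18) recv 96: fwd; pos3(id90) recv 18: drop; pos4(id19) recv 90: fwd; pos5(id49) recv 19: drop; pos6(id69) recv 49: drop; pos0(id23) recv 69: fwd
Round 2: pos3(id90) recv 96: fwd; pos5(id49) recv 90: fwd; pos1(id96) recv 69: drop
Round 3: pos4(id19) recv 96: fwd; pos6(id69) recv 90: fwd
After round 3: 2 messages still in flight

Answer: 2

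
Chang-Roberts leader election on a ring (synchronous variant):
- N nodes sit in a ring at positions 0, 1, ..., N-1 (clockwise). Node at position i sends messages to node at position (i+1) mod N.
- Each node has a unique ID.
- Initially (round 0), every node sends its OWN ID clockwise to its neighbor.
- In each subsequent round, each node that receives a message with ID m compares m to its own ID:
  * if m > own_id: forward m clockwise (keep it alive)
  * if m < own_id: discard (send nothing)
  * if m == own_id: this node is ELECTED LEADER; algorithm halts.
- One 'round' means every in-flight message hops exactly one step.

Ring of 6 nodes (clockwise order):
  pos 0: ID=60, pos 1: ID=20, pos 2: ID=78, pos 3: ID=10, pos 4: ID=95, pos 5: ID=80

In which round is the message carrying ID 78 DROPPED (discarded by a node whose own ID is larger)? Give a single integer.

Answer: 2

Derivation:
Round 1: pos1(id20) recv 60: fwd; pos2(id78) recv 20: drop; pos3(id10) recv 78: fwd; pos4(id95) recv 10: drop; pos5(id80) recv 95: fwd; pos0(id60) recv 80: fwd
Round 2: pos2(id78) recv 60: drop; pos4(id95) recv 78: drop; pos0(id60) recv 95: fwd; pos1(id20) recv 80: fwd
Round 3: pos1(id20) recv 95: fwd; pos2(id78) recv 80: fwd
Round 4: pos2(id78) recv 95: fwd; pos3(id10) recv 80: fwd
Round 5: pos3(id10) recv 95: fwd; pos4(id95) recv 80: drop
Round 6: pos4(id95) recv 95: ELECTED
Message ID 78 originates at pos 2; dropped at pos 4 in round 2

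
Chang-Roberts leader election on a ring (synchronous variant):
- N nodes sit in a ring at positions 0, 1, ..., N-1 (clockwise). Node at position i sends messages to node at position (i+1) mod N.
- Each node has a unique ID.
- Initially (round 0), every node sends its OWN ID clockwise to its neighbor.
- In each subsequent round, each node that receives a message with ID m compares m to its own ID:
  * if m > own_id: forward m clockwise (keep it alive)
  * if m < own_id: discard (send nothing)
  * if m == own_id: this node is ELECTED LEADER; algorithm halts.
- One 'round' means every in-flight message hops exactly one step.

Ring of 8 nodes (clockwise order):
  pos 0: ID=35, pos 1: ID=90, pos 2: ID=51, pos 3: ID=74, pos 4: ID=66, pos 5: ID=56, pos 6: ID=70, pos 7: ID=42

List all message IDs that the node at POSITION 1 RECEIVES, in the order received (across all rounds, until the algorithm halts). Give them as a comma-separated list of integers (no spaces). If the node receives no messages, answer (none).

Round 1: pos1(id90) recv 35: drop; pos2(id51) recv 90: fwd; pos3(id74) recv 51: drop; pos4(id66) recv 74: fwd; pos5(id56) recv 66: fwd; pos6(id70) recv 56: drop; pos7(id42) recv 70: fwd; pos0(id35) recv 42: fwd
Round 2: pos3(id74) recv 90: fwd; pos5(id56) recv 74: fwd; pos6(id70) recv 66: drop; pos0(id35) recv 70: fwd; pos1(id90) recv 42: drop
Round 3: pos4(id66) recv 90: fwd; pos6(id70) recv 74: fwd; pos1(id90) recv 70: drop
Round 4: pos5(id56) recv 90: fwd; pos7(id42) recv 74: fwd
Round 5: pos6(id70) recv 90: fwd; pos0(id35) recv 74: fwd
Round 6: pos7(id42) recv 90: fwd; pos1(id90) recv 74: drop
Round 7: pos0(id35) recv 90: fwd
Round 8: pos1(id90) recv 90: ELECTED

Answer: 35,42,70,74,90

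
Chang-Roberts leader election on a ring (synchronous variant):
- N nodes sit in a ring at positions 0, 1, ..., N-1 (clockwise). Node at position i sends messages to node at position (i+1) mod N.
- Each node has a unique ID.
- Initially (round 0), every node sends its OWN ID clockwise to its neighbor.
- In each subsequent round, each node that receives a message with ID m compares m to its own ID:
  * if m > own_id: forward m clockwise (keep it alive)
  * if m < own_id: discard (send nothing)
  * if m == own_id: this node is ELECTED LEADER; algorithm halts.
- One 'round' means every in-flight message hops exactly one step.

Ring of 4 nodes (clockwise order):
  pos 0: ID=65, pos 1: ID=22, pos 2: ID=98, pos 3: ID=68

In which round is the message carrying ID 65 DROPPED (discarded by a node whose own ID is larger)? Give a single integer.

Answer: 2

Derivation:
Round 1: pos1(id22) recv 65: fwd; pos2(id98) recv 22: drop; pos3(id68) recv 98: fwd; pos0(id65) recv 68: fwd
Round 2: pos2(id98) recv 65: drop; pos0(id65) recv 98: fwd; pos1(id22) recv 68: fwd
Round 3: pos1(id22) recv 98: fwd; pos2(id98) recv 68: drop
Round 4: pos2(id98) recv 98: ELECTED
Message ID 65 originates at pos 0; dropped at pos 2 in round 2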